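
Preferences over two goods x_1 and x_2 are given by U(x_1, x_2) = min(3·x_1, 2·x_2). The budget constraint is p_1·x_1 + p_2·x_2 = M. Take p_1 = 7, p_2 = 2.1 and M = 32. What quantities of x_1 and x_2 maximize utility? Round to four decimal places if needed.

x_1* = 3.1527, x_2* = 4.7291

With perfect complements, no substitution: consume in ratio x_1:x_2 = 2:3.
Budget: p_1·x_1 + p_2·(3/2)·x_1 = M, so (2·p_1 + 3·p_2)·x_1 = 2·M.
Demand: x_1*(p_1,p_2,M) = 2·M/(2·p_1 + 3·p_2), x_2* = 3·M/(2·p_1 + 3·p_2).
Here 2·7 + 3·2.1 = 20.3, giving x_1* = 3.1527 and x_2* = 4.7291.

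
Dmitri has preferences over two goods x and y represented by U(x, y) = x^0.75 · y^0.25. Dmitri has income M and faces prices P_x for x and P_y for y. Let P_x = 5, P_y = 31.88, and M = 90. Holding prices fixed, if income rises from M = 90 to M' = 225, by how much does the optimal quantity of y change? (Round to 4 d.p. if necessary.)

Δy* = 1.0587

MU_x/MU_y = (0.75·y)/(0.25·x); tangency sets this equal to P_x/P_y.
So 0.75·P_y·y = 0.25·P_x·x; combined with the budget, a share 0.75 of income goes to x.
Demand: x*(P_x,P_y,M) = 0.75·M/P_x and y* = 0.25·M/P_y.
At P_x=5, P_y=31.88, M=90: y* = 0.25·90/31.88 = 0.7058.
At M' = 225: y* = 1.7644. Change: 1.7644 − 0.7058 = 1.0587.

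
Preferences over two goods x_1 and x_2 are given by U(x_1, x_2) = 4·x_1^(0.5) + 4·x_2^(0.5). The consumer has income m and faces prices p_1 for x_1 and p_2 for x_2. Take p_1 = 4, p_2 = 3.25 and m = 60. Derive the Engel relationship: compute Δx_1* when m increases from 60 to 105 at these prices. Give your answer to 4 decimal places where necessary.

Δx_1* = 5.0431

From the CES first-order condition, (x_2/x_1)^(0.5) = p_1/p_2.
Hence x_2/x_1 = (p_1/p_2)^(1/(0.5)), i.e. raised to the 2 power.
Substitute x_2 = (x_2/x_1)·x_1 into the budget: x_1* = m/(p_1 + p_2·(x_2/x_1)).
Numerically x_2/x_1 = 1.514793, so x_1* = 60/(4 + 3.25·1.514793) = 6.7241.
At m' = 105: x_1* = 11.7672. Change: 11.7672 − 6.7241 = 5.0431.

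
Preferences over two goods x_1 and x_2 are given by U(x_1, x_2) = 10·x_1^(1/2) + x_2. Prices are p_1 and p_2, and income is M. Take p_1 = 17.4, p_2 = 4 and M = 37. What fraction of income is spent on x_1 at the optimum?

share on x_1 = 0.6213

Plugging in: x_1* = (5·4/17.4)² = 1.3212, x_2* = 3.5029.
Expenditure on x_1: 17.4·1.3212 = 22.9885; share = 0.6213.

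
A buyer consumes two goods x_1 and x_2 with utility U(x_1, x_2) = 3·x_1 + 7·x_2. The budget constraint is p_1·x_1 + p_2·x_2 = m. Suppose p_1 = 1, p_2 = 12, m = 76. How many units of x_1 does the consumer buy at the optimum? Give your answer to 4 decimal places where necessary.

Perfect substitutes: compare marginal utility per dollar. 3/p_1 vs 7/p_2 → 3 vs 0.5833.
x_1 gives more utility per dollar, so spend all income on x_1: x_1* = m/p_1, x_2* = 0.
Numerically: x_1* = 76, x_2* = 0.

x_1* = 76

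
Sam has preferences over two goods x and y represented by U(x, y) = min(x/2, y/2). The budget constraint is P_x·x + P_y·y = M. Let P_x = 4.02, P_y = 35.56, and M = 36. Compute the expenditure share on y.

share on y = 0.8984

Demand: x*(P_x,P_y,M) = 2·M/(2·P_x + 2·P_y), y* = 2·M/(2·P_x + 2·P_y).
Here 2·4.02 + 2·35.56 = 79.16, giving x* = 0.9096 and y* = 0.9096.
Expenditure on y: 35.56·0.9096 = 32.3436; share = 0.8984.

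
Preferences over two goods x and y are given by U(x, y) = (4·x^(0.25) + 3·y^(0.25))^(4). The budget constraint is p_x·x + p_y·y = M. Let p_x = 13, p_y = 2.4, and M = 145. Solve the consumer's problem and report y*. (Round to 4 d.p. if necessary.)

Numerically y/x = 6.482231, so x* = 145/(13 + 2.4·6.482231) = 5.0775 and y* = 6.482231·5.0775 = 32.9135.

y* = 32.9135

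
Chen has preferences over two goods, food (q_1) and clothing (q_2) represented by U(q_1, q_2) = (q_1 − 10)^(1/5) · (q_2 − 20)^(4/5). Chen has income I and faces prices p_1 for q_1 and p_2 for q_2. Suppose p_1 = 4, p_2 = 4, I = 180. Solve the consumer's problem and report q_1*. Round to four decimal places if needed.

Discretionary income = 180 − 10·4 − 20·4 = 60; q_1* = 10 + 0.2·60/4 = 13.

q_1* = 13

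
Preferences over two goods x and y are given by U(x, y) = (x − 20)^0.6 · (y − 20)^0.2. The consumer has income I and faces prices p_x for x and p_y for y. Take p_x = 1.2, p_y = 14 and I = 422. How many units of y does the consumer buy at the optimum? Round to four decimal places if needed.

y* = 22.1071

Let x' = x−20, y' = y−20. MRS = 3·y'/x' = p_x/p_y.
Substituting into the budget: x* = 20 + 0.75·(I − 20·p_x − 20·p_y)/p_x, and y* = 20 + 0.25·(…)/p_y.
Discretionary income = 422 − 20·1.2 − 20·14 = 118; y* = 20 + 0.25·118/14 = 22.1071.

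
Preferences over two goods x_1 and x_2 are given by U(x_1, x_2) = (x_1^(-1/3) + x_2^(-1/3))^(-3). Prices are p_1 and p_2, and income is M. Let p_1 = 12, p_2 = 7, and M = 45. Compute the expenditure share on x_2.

share on x_2 = 0.4664

MU_x_1 ∝ x_1^(-4/3), MU_x_2 ∝ x_2^(-4/3), so MRS = (x_2/x_1)^(4/3) = p_1/p_2.
Hence x_2/x_1 = (p_1/p_2)^(1/(4/3)), i.e. raised to the 0.75 power.
With the ratio pinned down, the budget gives x_1* = M/(p_1 + p_2·(x_2/x_1)) and x_2* = (x_2/x_1)·x_1*.
Numerically x_2/x_1 = 1.498175, so x_1* = 45/(12 + 7·1.498175) = 2.0011 and x_2* = 1.498175·2.0011 = 2.9981.
Expenditure on x_2: 7·2.9981 = 20.9864; share = 0.4664.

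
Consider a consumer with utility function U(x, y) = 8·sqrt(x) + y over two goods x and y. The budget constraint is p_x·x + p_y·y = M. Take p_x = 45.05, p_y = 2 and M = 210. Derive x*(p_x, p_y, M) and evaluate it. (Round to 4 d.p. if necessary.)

x* = 0.0315

Thus x* = (4·p_y/p_x)² — independent of M — with the rest of income spent on y.
Plugging in: x* = (4·2/45.05)² = 0.0315.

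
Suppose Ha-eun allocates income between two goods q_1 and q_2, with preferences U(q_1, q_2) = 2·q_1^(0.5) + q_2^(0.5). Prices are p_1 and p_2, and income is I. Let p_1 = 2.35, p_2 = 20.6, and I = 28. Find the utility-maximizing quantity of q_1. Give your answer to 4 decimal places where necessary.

Substitute q_2 = (q_2/q_1)·q_1 into the budget: q_1* = I/(p_1 + p_2·(q_2/q_1)).
Numerically q_2/q_1 = 0.003253, so q_1* = 28/(2.35 + 20.6·0.003253) = 11.5845.

q_1* = 11.5845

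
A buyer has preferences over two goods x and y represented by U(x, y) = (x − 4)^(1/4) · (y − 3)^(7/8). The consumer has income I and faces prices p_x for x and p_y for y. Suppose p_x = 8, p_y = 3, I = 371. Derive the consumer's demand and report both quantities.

x* = 13.1667, y* = 88.5556

This is Cobb-Douglas in (x−4, y−3): tangency gives 0.25·p_y·(y−3) = 0.875·p_x·(x−4).
After buying the subsistence bundle (4, 3), a share 2/9 of the remaining income goes to x: x* = 4 + 2/9·(I − 4p_x − 3p_y)/p_x.
Discretionary income = 371 − 4·8 − 3·3 = 330; x* = 4 + 2/9·330/8 = 13.1667; y* = 3 + 7/9·330/3 = 88.5556.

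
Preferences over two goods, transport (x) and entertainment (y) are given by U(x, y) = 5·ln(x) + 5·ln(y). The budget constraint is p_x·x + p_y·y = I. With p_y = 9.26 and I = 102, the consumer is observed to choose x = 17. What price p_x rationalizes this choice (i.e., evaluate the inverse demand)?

p_x = 3

Tangency: MRS = y/x = p_x/p_y.
Rearranging, p_y·y = p_x·x. Substituting into the budget gives p_x·x·(1 + 1) = I.
Demand: x*(p_x,p_y,I) = 0.5·I/p_x and y* = 0.5·I/p_y.
Set x* = 17 in the demand function and solve for p_x: p_x = 3.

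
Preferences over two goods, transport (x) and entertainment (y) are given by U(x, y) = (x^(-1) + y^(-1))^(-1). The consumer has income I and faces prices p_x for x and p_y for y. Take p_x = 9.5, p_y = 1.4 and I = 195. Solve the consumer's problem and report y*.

With the ratio pinned down, the budget gives x* = I/(p_x + p_y·(y/x)) and y* = (y/x)·x*.
Numerically y/x = 2.60494, so x* = 195/(9.5 + 1.4·2.60494) = 14.8324 and y* = 2.60494·14.8324 = 38.6375.

y* = 38.6375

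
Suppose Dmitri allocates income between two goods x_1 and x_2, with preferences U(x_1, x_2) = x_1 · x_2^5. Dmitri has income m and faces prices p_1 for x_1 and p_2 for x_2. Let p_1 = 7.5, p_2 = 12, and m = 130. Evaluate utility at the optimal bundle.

The MRS is (1/5)·x_2/x_1. Set MRS = p_1/p_2.
So p_2·x_2 = 5·p_1·x_1; combined with the budget, a share 1/6 of income goes to x_1.
Demand: x_1*(p_1,p_2,m) = 1/6·m/p_1 and x_2* = 5/6·m/p_2.
At p_1=7.5, p_2=12, m=130: x_1* = 1/6·130/7.5 = 2.8889, x_2* = 9.0278.
Utility at the optimum: U(2.8889, 9.0278) = 173234.8002.

V = 173234.8002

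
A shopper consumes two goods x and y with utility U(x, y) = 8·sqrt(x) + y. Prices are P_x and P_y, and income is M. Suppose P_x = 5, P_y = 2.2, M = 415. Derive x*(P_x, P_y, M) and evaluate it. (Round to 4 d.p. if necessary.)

Utility is quasi-linear in y; the FOC for x is 4/√x = P_x/P_y.
Thus x* = (4·P_y/P_x)² — independent of M — with the rest of income spent on y.
Plugging in: x* = (4·2.2/5)² = 3.0976.

x* = 3.0976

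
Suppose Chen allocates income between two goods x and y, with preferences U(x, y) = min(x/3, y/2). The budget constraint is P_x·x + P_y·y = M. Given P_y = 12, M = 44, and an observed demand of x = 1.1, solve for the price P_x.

With perfect complements, no substitution: consume in ratio x:y = 3:2.
Budget: P_x·x + P_y·(2/3)·x = M, so (3·P_x + 2·P_y)·x = 3·M.
Demand: x*(P_x,P_y,M) = 3·M/(3·P_x + 2·P_y), y* = 2·M/(3·P_x + 2·P_y).
Set x* = 1.1 in the demand function and solve for P_x: P_x = 32.

P_x = 32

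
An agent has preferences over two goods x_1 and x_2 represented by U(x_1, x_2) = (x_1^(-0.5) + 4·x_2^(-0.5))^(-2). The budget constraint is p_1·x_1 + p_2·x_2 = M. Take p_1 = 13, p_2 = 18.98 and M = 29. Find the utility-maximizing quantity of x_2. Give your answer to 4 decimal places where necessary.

From the CES first-order condition, (1/4)·(x_2/x_1)^(1.5) = p_1/p_2.
Solve for the ratio: x_2/x_1 = [4·p_1/p_2]^(2/3).
With the ratio pinned down, the budget gives x_1* = M/(p_1 + p_2·(x_2/x_1)) and x_2* = (x_2/x_1)·x_1*.
Numerically x_2/x_1 = 1.957964, so x_1* = 29/(13 + 18.98·1.957964) = 0.5781 and x_2* = 1.957964·0.5781 = 1.1319.

x_2* = 1.1319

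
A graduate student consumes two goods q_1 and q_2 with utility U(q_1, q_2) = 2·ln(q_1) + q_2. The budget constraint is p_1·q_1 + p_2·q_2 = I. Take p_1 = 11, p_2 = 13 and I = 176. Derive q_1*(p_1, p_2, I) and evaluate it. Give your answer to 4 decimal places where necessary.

Set MRS = p_1/p_2: (2/q_1)/1 = p_1/p_2.
So q_1*(p_1,p_2) = 2·p_2/p_1, independent of income; and q_2* = (I − 2·p_2)/p_2.
At the given prices: q_1* = 2·13/11 = 2.3636.

q_1* = 2.3636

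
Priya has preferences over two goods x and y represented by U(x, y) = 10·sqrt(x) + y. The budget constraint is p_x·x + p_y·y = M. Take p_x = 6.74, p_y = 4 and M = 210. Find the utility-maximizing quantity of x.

x* = 8.8052

Thus x* = (5·p_y/p_x)² — independent of M — with the rest of income spent on y.
Plugging in: x* = (5·4/6.74)² = 8.8052.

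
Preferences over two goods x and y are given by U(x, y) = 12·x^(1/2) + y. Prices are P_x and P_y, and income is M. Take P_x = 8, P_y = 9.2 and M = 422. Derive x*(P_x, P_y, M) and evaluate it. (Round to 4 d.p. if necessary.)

Thus x* = (6·P_y/P_x)² — independent of M — with the rest of income spent on y.
Plugging in: x* = (6·9.2/8)² = 47.61.

x* = 47.61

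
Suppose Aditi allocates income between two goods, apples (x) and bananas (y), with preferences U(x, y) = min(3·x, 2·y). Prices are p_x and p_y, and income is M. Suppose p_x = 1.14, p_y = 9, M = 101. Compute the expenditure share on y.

share on y = 0.9221

Leontief preferences: the optimum is at the kink where x/2 = y/3, i.e. y = (3/2)·x.
Budget: p_x·x + p_y·(3/2)·x = M, so (2·p_x + 3·p_y)·x = 2·M.
Demand: x*(p_x,p_y,M) = 2·M/(2·p_x + 3·p_y), y* = 3·M/(2·p_x + 3·p_y).
Here 2·1.14 + 3·9 = 29.28, giving x* = 6.8989 and y* = 10.3484.
Expenditure on y: 9·10.3484 = 93.1352; share = 0.9221.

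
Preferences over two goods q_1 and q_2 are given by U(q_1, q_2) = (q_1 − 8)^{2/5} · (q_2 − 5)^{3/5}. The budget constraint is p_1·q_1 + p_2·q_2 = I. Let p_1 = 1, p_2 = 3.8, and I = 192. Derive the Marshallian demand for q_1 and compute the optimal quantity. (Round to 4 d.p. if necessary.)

MRS = (2/3)·(q_2−5)/(q_1−8). Tangency with p_1/p_2 gives q_2−5 = (3/2)·(p_1/p_2)·(q_1−8).
Substituting into the budget: q_1* = 8 + 0.4·(I − 8·p_1 − 5·p_2)/p_1, and q_2* = 5 + 0.6·(…)/p_2.
Discretionary income = 192 − 8·1 − 5·3.8 = 165; q_1* = 8 + 0.4·165/1 = 74.

q_1* = 74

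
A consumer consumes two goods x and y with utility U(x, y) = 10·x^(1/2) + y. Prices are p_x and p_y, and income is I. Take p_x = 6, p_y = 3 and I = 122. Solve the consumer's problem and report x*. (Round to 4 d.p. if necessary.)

x* = 6.25

Set MRS = p_x/p_y: 5·x^(−1/2) = p_x/p_y.
Thus x* = (5·p_y/p_x)² — independent of I — with the rest of income spent on y.
Plugging in: x* = (5·3/6)² = 6.25.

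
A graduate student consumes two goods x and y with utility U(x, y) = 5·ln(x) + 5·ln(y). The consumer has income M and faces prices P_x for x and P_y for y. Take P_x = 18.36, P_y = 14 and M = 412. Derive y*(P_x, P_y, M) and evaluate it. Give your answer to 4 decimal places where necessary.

y* = 14.7143

Demand: x*(P_x,P_y,M) = 0.5·M/P_x and y* = 0.5·M/P_y.
At P_x=18.36, P_y=14, M=412: y* = 0.5·412/14 = 14.7143.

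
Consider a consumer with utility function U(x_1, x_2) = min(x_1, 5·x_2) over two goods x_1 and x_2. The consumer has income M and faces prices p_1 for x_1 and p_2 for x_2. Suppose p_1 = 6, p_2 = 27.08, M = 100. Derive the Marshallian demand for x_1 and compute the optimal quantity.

With perfect complements, no substitution: consume in ratio x_1:x_2 = 5:1.
Budget: p_1·x_1 + p_2·(1/5)·x_1 = M, so (5·p_1 + p_2)·x_1 = 5·M.
Demand: x_1*(p_1,p_2,M) = 5·M/(5·p_1 + p_2), x_2* = M/(5·p_1 + p_2).
Here 5·6 + 27.08 = 57.08, giving x_1* = 8.7596.

x_1* = 8.7596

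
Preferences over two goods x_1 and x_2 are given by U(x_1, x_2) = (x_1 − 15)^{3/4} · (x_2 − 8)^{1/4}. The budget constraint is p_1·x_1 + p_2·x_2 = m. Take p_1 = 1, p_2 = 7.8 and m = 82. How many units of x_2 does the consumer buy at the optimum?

After buying the subsistence bundle (15, 8), a share 0.75 of the remaining income goes to x_1: x_1* = 15 + 0.75·(m − 15p_1 − 8p_2)/p_1.
Discretionary income = 82 − 15·1 − 8·7.8 = 4.6; x_2* = 8 + 0.25·4.6/7.8 = 8.1474.

x_2* = 8.1474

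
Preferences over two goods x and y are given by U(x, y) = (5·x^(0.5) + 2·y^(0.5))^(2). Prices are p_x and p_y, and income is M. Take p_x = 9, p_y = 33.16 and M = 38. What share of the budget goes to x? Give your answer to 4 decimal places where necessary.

Substitute y = (y/x)·x into the budget: x* = M/(p_x + p_y·(y/x)).
Numerically y/x = 0.011786, so x* = 38/(9 + 33.16·0.011786) = 4.0465 and y* = 0.011786·4.0465 = 0.0477.
Expenditure on x: 9·4.0465 = 36.4185; share = 0.9584.

share on x = 0.9584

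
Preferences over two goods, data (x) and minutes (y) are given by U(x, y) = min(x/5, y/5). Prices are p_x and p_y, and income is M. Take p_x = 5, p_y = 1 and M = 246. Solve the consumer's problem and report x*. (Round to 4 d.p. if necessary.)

x* = 41

With perfect complements, no substitution: consume in ratio x:y = 5:5.
Budget: p_x·x + p_y·x = M, so (5·p_x + 5·p_y)·x = 5·M.
Demand: x*(p_x,p_y,M) = 5·M/(5·p_x + 5·p_y), y* = 5·M/(5·p_x + 5·p_y).
Here 5·5 + 5·1 = 30, giving x* = 41.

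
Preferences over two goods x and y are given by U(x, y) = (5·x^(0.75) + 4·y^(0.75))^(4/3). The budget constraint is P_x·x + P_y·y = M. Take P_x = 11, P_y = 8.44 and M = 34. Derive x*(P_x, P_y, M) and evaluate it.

MU_x ∝ 5·x^(-0.25), MU_y ∝ 4·y^(-0.25), so MRS = (5/4)·(y/x)^(0.25) = P_x/P_y.
Hence y/x = ((4/5)·P_x/P_y)^(1/(0.25)), i.e. raised to the 4 power.
With the ratio pinned down, the budget gives x* = M/(P_x + P_y·(y/x)) and y* = (y/x)·x*.
Numerically y/x = 1.181846, so x* = 34/(11 + 8.44·1.181846) = 1.621.

x* = 1.621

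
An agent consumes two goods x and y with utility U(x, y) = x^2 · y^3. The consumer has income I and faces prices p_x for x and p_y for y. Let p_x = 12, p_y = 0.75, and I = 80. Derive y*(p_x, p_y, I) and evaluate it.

y* = 64

Tangency: MRS = (2/3)·y/x = p_x/p_y.
So 2·p_y·y = 3·p_x·x; combined with the budget, a share 0.4 of income goes to x.
Demand: x*(p_x,p_y,I) = 0.4·I/p_x and y* = 0.6·I/p_y.
At p_x=12, p_y=0.75, I=80: y* = 0.6·80/0.75 = 64.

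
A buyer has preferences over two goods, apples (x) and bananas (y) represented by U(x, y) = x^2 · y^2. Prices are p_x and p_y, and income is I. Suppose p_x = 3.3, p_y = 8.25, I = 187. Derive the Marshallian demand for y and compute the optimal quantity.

y* = 11.3333

MU_x/MU_y = (2·y)/(2·x); tangency sets this equal to p_x/p_y.
So 2·p_y·y = 2·p_x·x; combined with the budget, a share 0.5 of income goes to x.
Demand: x*(p_x,p_y,I) = 0.5·I/p_x and y* = 0.5·I/p_y.
At p_x=3.3, p_y=8.25, I=187: y* = 0.5·187/8.25 = 11.3333.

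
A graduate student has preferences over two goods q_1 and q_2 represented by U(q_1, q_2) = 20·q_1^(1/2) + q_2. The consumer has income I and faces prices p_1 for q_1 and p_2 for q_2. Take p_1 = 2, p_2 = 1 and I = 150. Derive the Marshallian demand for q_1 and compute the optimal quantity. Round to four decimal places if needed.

q_1* = 25

Set MRS = p_1/p_2: 10·q_1^(−1/2) = p_1/p_2.
Solve: √q_1 = 10·p_2/p_1, so q_1*(p_1,p_2) = (10·p_2/p_1)², and q_2* = (I − p_1·q_1*)/p_2.
Plugging in: q_1* = (10·1/2)² = 25.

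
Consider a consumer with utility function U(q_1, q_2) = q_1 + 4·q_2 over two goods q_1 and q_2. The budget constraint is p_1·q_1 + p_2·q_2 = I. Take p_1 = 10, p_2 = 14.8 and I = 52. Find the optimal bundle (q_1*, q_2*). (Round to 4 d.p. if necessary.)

Linear utility — the consumer picks whichever good has higher MU/price: 1/10 = 0.1 vs 4/14.8 = 0.2703.
q_2 gives more utility per dollar, so spend all income on q_2: q_2* = I/p_2, q_1* = 0.
Numerically: q_1* = 0, q_2* = 3.5135.

q_1* = 0, q_2* = 3.5135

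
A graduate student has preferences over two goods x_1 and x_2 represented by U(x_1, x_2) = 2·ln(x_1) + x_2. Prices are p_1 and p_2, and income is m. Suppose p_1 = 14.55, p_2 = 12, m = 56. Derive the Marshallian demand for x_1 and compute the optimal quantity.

x_1* = 1.6495

MU_x_1 = 2/x_1, MU_x_2 = 1. Tangency: 2/x_1 = p_1/p_2.
So x_1*(p_1,p_2) = 2·p_2/p_1, independent of income; and x_2* = (m − 2·p_2)/p_2.
At the given prices: x_1* = 2·12/14.55 = 1.6495.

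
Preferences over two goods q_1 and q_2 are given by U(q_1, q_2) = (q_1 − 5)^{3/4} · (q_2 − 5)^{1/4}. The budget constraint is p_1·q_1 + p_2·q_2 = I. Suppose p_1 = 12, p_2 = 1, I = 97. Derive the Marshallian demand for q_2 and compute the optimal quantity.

q_2* = 13

Let q_1' = q_1−5, q_2' = q_2−5. MRS = 3·q_2'/q_1' = p_1/p_2.
After buying the subsistence bundle (5, 5), a share 0.75 of the remaining income goes to q_1: q_1* = 5 + 0.75·(I − 5p_1 − 5p_2)/p_1.
Discretionary income = 97 − 5·12 − 5·1 = 32; q_2* = 5 + 0.25·32/1 = 13.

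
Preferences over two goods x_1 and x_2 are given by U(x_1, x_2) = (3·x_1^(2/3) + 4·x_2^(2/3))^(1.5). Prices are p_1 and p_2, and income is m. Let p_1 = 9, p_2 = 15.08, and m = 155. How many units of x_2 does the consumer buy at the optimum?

x_2* = 4.7054

MU_x_1 ∝ 3·x_1^(-1/3), MU_x_2 ∝ 4·x_2^(-1/3), so MRS = (3/4)·(x_2/x_1)^(1/3) = p_1/p_2.
Hence x_2/x_1 = ((4/3)·p_1/p_2)^(1/(1/3)), i.e. raised to the 3 power.
With the ratio pinned down, the budget gives x_1* = m/(p_1 + p_2·(x_2/x_1)) and x_2* = (x_2/x_1)·x_1*.
Numerically x_2/x_1 = 0.503895, so x_1* = 155/(9 + 15.08·0.503895) = 9.3381 and x_2* = 0.503895·9.3381 = 4.7054.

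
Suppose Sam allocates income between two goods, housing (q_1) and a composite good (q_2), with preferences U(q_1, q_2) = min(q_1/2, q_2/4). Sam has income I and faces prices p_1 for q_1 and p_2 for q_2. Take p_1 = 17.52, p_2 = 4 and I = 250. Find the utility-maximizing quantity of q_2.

q_2* = 19.5925

Leontief preferences: the optimum is at the kink where q_1/2 = q_2/4, i.e. q_2 = 2·q_1.
Budget: p_1·q_1 + p_2·2·q_1 = I, so (2·p_1 + 4·p_2)·q_1 = 2·I.
Demand: q_1*(p_1,p_2,I) = 2·I/(2·p_1 + 4·p_2), q_2* = 4·I/(2·p_1 + 4·p_2).
Here 2·17.52 + 4·4 = 51.04, giving q_2* = 19.5925.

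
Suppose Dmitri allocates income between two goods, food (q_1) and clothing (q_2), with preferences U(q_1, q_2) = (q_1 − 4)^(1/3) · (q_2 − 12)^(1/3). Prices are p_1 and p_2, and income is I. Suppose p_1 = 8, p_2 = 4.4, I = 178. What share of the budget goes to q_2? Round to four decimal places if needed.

After buying the subsistence bundle (4, 12), a share 0.5 of the remaining income goes to q_1: q_1* = 4 + 0.5·(I − 4p_1 − 12p_2)/p_1.
Discretionary income = 178 − 4·8 − 12·4.4 = 93.2; q_1* = 4 + 0.5·93.2/8 = 9.825; q_2* = 12 + 0.5·93.2/4.4 = 22.5909.
Expenditure on q_2: 4.4·22.5909 = 99.4; share = 0.5584.

share on q_2 = 0.5584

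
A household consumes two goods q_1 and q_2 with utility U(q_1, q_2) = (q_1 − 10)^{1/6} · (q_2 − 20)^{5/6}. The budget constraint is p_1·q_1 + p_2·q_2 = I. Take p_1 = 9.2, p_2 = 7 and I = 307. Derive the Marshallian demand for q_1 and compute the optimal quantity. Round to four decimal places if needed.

Discretionary income = 307 − 10·9.2 − 20·7 = 75; q_1* = 10 + 1/6·75/9.2 = 11.3587.

q_1* = 11.3587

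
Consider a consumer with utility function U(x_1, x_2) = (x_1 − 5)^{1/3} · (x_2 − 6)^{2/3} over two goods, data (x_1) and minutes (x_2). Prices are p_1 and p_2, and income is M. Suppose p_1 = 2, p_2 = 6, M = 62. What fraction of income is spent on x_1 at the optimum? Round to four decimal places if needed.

Let x_1' = x_1−5, x_2' = x_2−6. MRS = (1/2)·x_2'/x_1' = p_1/p_2.
After buying the subsistence bundle (5, 6), a share 1/3 of the remaining income goes to x_1: x_1* = 5 + 1/3·(M − 5p_1 − 6p_2)/p_1.
Discretionary income = 62 − 5·2 − 6·6 = 16; x_1* = 5 + 1/3·16/2 = 7.6667; x_2* = 6 + 2/3·16/6 = 7.7778.
Expenditure on x_1: 2·7.6667 = 15.3333; share = 0.2473.

share on x_1 = 0.2473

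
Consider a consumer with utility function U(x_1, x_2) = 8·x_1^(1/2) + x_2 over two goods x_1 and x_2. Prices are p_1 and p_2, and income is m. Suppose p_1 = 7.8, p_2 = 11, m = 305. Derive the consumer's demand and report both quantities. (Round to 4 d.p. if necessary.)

x_1* = 31.8212, x_2* = 5.1632

MU_x_1 = 4/√x_1, MU_x_2 = 1. Tangency: 4/√x_1 = p_1/p_2.
Solve: √x_1 = 4·p_2/p_1, so x_1*(p_1,p_2) = (4·p_2/p_1)², and x_2* = (m − p_1·x_1*)/p_2.
Plugging in: x_1* = (4·11/7.8)² = 31.8212, x_2* = 5.1632.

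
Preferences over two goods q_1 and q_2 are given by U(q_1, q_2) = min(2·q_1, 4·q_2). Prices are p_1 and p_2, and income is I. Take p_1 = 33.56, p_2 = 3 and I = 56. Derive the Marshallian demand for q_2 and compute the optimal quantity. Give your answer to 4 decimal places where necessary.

q_2* = 0.7986

Demand: q_1*(p_1,p_2,I) = 4·I/(4·p_1 + 2·p_2), q_2* = 2·I/(4·p_1 + 2·p_2).
Here 4·33.56 + 2·3 = 140.24, giving q_2* = 0.7986.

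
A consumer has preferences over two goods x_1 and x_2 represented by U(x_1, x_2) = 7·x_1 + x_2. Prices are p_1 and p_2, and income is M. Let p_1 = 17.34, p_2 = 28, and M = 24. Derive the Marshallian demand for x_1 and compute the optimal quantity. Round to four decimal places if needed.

Linear utility — the consumer picks whichever good has higher MU/price: 7/17.34 = 0.4037 vs 1/28 = 0.0357.
x_1 gives more utility per dollar, so spend all income on x_1: x_1* = M/p_1, x_2* = 0.
Numerically: x_1* = 1.3841, x_2* = 0.

x_1* = 1.3841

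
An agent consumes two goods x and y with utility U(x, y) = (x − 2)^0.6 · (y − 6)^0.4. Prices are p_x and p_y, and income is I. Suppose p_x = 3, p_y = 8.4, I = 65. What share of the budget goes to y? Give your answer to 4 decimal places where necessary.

After buying the subsistence bundle (2, 6), a share 0.6 of the remaining income goes to x: x* = 2 + 0.6·(I − 2p_x − 6p_y)/p_x.
Discretionary income = 65 − 2·3 − 6·8.4 = 8.6; x* = 2 + 0.6·8.6/3 = 3.72; y* = 6 + 0.4·8.6/8.4 = 6.4095.
Expenditure on y: 8.4·6.4095 = 53.84; share = 0.8283.

share on y = 0.8283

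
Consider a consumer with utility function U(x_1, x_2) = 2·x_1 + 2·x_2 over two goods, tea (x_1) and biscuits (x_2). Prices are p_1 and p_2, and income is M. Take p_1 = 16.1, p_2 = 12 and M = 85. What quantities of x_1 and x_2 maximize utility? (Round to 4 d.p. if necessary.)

Linear utility — the consumer picks whichever good has higher MU/price: 2/16.1 = 0.1242 vs 2/12 = 0.1667.
x_2 gives more utility per dollar, so spend all income on x_2: x_2* = M/p_2, x_1* = 0.
Numerically: x_1* = 0, x_2* = 7.0833.

x_1* = 0, x_2* = 7.0833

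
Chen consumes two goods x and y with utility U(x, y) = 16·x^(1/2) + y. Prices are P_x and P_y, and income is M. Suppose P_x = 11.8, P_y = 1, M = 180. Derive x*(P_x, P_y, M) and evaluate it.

x* = 0.4596

Set MRS = P_x/P_y: 8·x^(−1/2) = P_x/P_y.
Solve: √x = 8·P_y/P_x, so x*(P_x,P_y) = (8·P_y/P_x)², and y* = (M − P_x·x*)/P_y.
Plugging in: x* = (8·1/11.8)² = 0.4596.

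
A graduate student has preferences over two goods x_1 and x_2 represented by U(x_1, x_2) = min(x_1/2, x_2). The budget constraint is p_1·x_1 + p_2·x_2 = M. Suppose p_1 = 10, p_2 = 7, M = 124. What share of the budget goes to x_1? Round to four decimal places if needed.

share on x_1 = 0.7407

With perfect complements, no substitution: consume in ratio x_1:x_2 = 2:1.
Budget: p_1·x_1 + p_2·(1/2)·x_1 = M, so (2·p_1 + p_2)·x_1 = 2·M.
Demand: x_1*(p_1,p_2,M) = 2·M/(2·p_1 + p_2), x_2* = M/(2·p_1 + p_2).
Here 2·10 + 7 = 27, giving x_1* = 9.1852 and x_2* = 4.5926.
Expenditure on x_1: 10·9.1852 = 91.8519; share = 0.7407.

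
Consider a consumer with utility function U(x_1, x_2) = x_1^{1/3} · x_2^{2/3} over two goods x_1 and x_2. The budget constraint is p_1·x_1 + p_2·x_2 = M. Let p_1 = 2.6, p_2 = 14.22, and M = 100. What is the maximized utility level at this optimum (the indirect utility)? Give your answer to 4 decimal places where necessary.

MU_x_1/MU_x_2 = (1/3·x_2)/(2/3·x_1); tangency sets this equal to p_1/p_2.
So 1/3·p_2·x_2 = 2/3·p_1·x_1; combined with the budget, a share 1/3 of income goes to x_1.
Demand: x_1*(p_1,p_2,M) = 1/3·M/p_1 and x_2* = 2/3·M/p_2.
At p_1=2.6, p_2=14.22, M=100: x_1* = 1/3·100/2.6 = 12.8205, x_2* = 4.6882.
Utility at the optimum: U(12.8205, 4.6882) = 6.556.

V = 6.556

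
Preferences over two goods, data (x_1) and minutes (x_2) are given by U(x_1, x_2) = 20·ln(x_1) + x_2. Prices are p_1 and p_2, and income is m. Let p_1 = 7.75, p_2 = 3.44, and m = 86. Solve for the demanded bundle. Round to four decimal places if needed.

x_1* = 8.8774, x_2* = 5

MU_x_1 = 20/x_1, MU_x_2 = 1. Tangency: 20/x_1 = p_1/p_2.
So x_1*(p_1,p_2) = 20·p_2/p_1, independent of income; and x_2* = (m − 20·p_2)/p_2.
At the given prices: x_1* = 20·3.44/7.75 = 8.8774, and x_2* = 5.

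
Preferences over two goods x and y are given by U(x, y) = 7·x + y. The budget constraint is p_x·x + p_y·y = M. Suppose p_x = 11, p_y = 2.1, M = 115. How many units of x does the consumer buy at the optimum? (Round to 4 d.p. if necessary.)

Linear utility — the consumer picks whichever good has higher MU/price: 7/11 = 0.6364 vs 1/2.1 = 0.4762.
x gives more utility per dollar, so spend all income on x: x* = M/p_x, y* = 0.
Numerically: x* = 10.4545, y* = 0.

x* = 10.4545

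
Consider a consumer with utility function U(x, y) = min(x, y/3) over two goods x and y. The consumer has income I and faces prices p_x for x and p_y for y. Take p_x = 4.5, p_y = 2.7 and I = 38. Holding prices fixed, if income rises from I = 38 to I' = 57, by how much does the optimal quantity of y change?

With perfect complements, no substitution: consume in ratio x:y = 1:3.
Budget: p_x·x + p_y·3·x = I, so (p_x + 3·p_y)·x = I.
Demand: x*(p_x,p_y,I) = I/(p_x + 3·p_y), y* = 3·I/(p_x + 3·p_y).
Here 4.5 + 3·2.7 = 12.6, giving y* = 9.0476.
At I' = 57: y* = 13.5714. Change: 13.5714 − 9.0476 = 4.5238.

Δy* = 4.5238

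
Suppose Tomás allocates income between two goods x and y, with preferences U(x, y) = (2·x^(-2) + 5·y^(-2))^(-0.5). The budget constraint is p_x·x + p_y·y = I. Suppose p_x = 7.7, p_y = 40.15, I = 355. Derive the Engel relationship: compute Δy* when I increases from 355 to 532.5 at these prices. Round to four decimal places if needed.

Δy* = 3.5508

Substitute y = (y/x)·x into the budget: x* = I/(p_x + p_y·(y/x)).
Numerically y/x = 0.782675, so x* = 355/(7.7 + 40.15·0.782675) = 9.0736 and y* = 0.782675·9.0736 = 7.1017.
At I' = 532.5: y* = 10.6525. Change: 10.6525 − 7.1017 = 3.5508.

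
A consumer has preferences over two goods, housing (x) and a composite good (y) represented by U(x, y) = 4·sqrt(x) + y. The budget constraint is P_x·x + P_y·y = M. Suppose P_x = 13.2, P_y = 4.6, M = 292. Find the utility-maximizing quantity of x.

x* = 0.4858

MU_x = 2/√x, MU_y = 1. Tangency: 2/√x = P_x/P_y.
Solve: √x = 2·P_y/P_x, so x*(P_x,P_y) = (2·P_y/P_x)², and y* = (M − P_x·x*)/P_y.
Plugging in: x* = (2·4.6/13.2)² = 0.4858.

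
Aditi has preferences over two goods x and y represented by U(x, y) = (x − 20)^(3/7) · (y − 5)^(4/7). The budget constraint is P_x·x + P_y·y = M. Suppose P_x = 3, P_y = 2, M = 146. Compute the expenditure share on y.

Substituting into the budget: x* = 20 + 3/7·(M − 20·P_x − 5·P_y)/P_x, and y* = 5 + 4/7·(…)/P_y.
Discretionary income = 146 − 20·3 − 5·2 = 76; x* = 20 + 3/7·76/3 = 30.8571; y* = 5 + 4/7·76/2 = 26.7143.
Expenditure on y: 2·26.7143 = 53.4286; share = 0.3659.

share on y = 0.3659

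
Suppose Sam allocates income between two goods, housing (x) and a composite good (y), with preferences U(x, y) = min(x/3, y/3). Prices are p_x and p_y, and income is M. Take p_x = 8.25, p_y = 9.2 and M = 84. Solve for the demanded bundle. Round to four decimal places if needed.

x* = 4.8138, y* = 4.8138

With perfect complements, no substitution: consume in ratio x:y = 3:3.
Budget: p_x·x + p_y·x = M, so (3·p_x + 3·p_y)·x = 3·M.
Demand: x*(p_x,p_y,M) = 3·M/(3·p_x + 3·p_y), y* = 3·M/(3·p_x + 3·p_y).
Here 3·8.25 + 3·9.2 = 52.35, giving x* = 4.8138 and y* = 4.8138.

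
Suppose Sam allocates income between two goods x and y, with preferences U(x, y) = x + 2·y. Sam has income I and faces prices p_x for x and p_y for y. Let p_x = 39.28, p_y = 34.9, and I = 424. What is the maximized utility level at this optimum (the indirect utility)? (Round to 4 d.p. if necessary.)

y gives more utility per dollar, so spend all income on y: y* = I/p_y, x* = 0.
Numerically: x* = 0, y* = 12.149.
Utility at the optimum: U(0, 12.149) = 24.298.

V = 24.298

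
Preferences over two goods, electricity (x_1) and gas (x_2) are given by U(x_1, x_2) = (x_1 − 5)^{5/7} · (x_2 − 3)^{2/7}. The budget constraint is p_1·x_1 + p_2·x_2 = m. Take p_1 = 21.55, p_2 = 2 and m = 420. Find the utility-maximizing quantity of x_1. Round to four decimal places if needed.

Let x_1' = x_1−5, x_2' = x_2−3. MRS = (5/2)·x_2'/x_1' = p_1/p_2.
Substituting into the budget: x_1* = 5 + 5/7·(m − 5·p_1 − 3·p_2)/p_1, and x_2* = 3 + 2/7·(…)/p_2.
Discretionary income = 420 − 5·21.55 − 3·2 = 306.25; x_1* = 5 + 5/7·306.25/21.55 = 15.1508.

x_1* = 15.1508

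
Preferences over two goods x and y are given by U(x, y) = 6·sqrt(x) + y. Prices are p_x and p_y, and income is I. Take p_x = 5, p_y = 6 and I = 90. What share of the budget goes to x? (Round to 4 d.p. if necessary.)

share on x = 0.72

MU_x = 3/√x, MU_y = 1. Tangency: 3/√x = p_x/p_y.
Solve: √x = 3·p_y/p_x, so x*(p_x,p_y) = (3·p_y/p_x)², and y* = (I − p_x·x*)/p_y.
Plugging in: x* = (3·6/5)² = 12.96, y* = 4.2.
Expenditure on x: 5·12.96 = 64.8; share = 0.72.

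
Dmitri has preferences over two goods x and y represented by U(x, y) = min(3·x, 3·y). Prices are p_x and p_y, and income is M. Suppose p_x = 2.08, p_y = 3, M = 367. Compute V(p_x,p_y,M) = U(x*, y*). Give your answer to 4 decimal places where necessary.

Leontief preferences: the optimum is at the kink where x/3 = y/3, i.e. y = x.
Budget: p_x·x + p_y·x = M, so (3·p_x + 3·p_y)·x = 3·M.
Demand: x*(p_x,p_y,M) = 3·M/(3·p_x + 3·p_y), y* = 3·M/(3·p_x + 3·p_y).
Here 3·2.08 + 3·3 = 15.24, giving x* = 72.2441 and y* = 72.2441.
Utility at the optimum: U(72.2441, 72.2441) = 216.7323.

V = 216.7323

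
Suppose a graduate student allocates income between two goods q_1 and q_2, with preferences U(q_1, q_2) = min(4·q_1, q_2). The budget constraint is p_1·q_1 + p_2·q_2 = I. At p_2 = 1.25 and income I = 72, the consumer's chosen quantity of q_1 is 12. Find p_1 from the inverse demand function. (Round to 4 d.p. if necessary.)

With perfect complements, no substitution: consume in ratio q_1:q_2 = 1:4.
Budget: p_1·q_1 + p_2·4·q_1 = I, so (p_1 + 4·p_2)·q_1 = I.
Demand: q_1*(p_1,p_2,I) = I/(p_1 + 4·p_2), q_2* = 4·I/(p_1 + 4·p_2).
Set q_1* = 12 in the demand function and solve for p_1: p_1 = 1.

p_1 = 1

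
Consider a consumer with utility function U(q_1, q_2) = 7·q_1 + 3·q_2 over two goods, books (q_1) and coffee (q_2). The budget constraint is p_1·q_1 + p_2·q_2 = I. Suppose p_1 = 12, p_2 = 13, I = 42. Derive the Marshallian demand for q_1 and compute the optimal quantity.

Perfect substitutes: compare marginal utility per dollar. 7/p_1 vs 3/p_2 → 0.5833 vs 0.2308.
q_1 gives more utility per dollar, so spend all income on q_1: q_1* = I/p_1, q_2* = 0.
Numerically: q_1* = 3.5, q_2* = 0.

q_1* = 3.5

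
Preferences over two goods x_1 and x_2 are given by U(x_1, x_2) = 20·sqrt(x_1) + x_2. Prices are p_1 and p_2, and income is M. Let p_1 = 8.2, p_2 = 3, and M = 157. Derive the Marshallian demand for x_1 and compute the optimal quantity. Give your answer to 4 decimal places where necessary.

Plugging in: x_1* = (10·3/8.2)² = 13.3849.

x_1* = 13.3849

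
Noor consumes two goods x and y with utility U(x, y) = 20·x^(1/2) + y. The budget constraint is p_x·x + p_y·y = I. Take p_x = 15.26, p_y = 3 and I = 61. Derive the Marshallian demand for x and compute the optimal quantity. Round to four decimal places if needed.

Thus x* = (10·p_y/p_x)² — independent of I — with the rest of income spent on y.
Plugging in: x* = (10·3/15.26)² = 3.8649.

x* = 3.8649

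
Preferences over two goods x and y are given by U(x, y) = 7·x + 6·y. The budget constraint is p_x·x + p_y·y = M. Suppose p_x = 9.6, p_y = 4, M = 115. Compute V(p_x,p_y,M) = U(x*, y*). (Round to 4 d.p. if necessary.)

V = 172.5

Perfect substitutes: compare marginal utility per dollar. 7/p_x vs 6/p_y → 0.7292 vs 1.5.
y gives more utility per dollar, so spend all income on y: y* = M/p_y, x* = 0.
Numerically: x* = 0, y* = 28.75.
Utility at the optimum: U(0, 28.75) = 172.5.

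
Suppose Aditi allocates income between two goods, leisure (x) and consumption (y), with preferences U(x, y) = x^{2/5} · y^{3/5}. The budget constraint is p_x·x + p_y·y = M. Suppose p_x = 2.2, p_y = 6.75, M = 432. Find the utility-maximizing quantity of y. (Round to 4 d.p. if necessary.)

y* = 38.4

The MRS is (2/3)·y/x. Set MRS = p_x/p_y.
So 0.4·p_y·y = 0.6·p_x·x; combined with the budget, a share 0.4 of income goes to x.
Demand: x*(p_x,p_y,M) = 0.4·M/p_x and y* = 0.6·M/p_y.
At p_x=2.2, p_y=6.75, M=432: y* = 0.6·432/6.75 = 38.4.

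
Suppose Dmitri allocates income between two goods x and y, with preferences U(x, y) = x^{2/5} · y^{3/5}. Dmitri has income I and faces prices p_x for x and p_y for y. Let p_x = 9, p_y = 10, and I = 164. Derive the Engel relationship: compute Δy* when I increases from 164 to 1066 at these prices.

The MRS is (2/3)·y/x. Set MRS = p_x/p_y.
So 0.4·p_y·y = 0.6·p_x·x; combined with the budget, a share 0.4 of income goes to x.
Demand: x*(p_x,p_y,I) = 0.4·I/p_x and y* = 0.6·I/p_y.
At p_x=9, p_y=10, I=164: y* = 0.6·164/10 = 9.84.
At I' = 1066: y* = 63.96. Change: 63.96 − 9.84 = 54.12.

Δy* = 54.12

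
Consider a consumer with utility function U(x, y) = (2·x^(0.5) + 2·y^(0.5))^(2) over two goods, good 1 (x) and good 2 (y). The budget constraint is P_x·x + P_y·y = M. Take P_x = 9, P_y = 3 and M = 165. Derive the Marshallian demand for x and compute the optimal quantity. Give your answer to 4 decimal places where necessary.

x* = 4.5833

MRS = MU_x/MU_y = (y/x)^(0.5). Set equal to P_x/P_y.
Hence y/x = (P_x/P_y)^(1/(0.5)), i.e. raised to the 2 power.
Substitute y = (y/x)·x into the budget: x* = M/(P_x + P_y·(y/x)).
Numerically y/x = 9, so x* = 165/(9 + 3·9) = 4.5833.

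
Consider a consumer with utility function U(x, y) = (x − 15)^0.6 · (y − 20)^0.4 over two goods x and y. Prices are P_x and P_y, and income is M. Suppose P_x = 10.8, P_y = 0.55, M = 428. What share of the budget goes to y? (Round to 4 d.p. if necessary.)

This is Cobb-Douglas in (x−15, y−20): tangency gives 0.6·P_y·(y−20) = 0.4·P_x·(x−15).
Substituting into the budget: x* = 15 + 0.6·(M − 15·P_x − 20·P_y)/P_x, and y* = 20 + 0.4·(…)/P_y.
Discretionary income = 428 − 15·10.8 − 20·0.55 = 255; x* = 15 + 0.6·255/10.8 = 29.1667; y* = 20 + 0.4·255/0.55 = 205.4545.
Expenditure on y: 0.55·205.4545 = 113; share = 0.264.

share on y = 0.264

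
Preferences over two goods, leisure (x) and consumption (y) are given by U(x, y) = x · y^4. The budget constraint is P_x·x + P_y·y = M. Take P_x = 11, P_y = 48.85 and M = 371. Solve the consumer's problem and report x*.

x* = 6.7455

MU_x/MU_y = (y)/(4·x); tangency sets this equal to P_x/P_y.
Rearranging, P_y·y = 4·P_x·x. Substituting into the budget gives P_x·x·(1 + 4) = M.
Demand: x*(P_x,P_y,M) = 0.2·M/P_x and y* = 0.8·M/P_y.
At P_x=11, P_y=48.85, M=371: x* = 0.2·371/11 = 6.7455.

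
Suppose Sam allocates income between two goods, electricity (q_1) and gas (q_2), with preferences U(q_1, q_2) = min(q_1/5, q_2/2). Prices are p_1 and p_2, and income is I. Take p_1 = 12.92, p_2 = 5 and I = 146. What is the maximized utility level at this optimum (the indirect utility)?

Demand: q_1*(p_1,p_2,I) = 5·I/(5·p_1 + 2·p_2), q_2* = 2·I/(5·p_1 + 2·p_2).
Here 5·12.92 + 2·5 = 74.6, giving q_1* = 9.7855 and q_2* = 3.9142.
Utility at the optimum: U(9.7855, 3.9142) = 1.9571.

V = 1.9571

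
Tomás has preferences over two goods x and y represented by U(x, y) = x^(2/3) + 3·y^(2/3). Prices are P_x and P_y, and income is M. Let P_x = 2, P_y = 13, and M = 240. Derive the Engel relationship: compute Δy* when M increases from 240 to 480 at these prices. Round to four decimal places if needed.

Numerically y/x = 0.098316, so x* = 240/(2 + 13·0.098316) = 73.213 and y* = 0.098316·73.213 = 7.198.
At M' = 480: y* = 14.396. Change: 14.396 − 7.198 = 7.198.

Δy* = 7.198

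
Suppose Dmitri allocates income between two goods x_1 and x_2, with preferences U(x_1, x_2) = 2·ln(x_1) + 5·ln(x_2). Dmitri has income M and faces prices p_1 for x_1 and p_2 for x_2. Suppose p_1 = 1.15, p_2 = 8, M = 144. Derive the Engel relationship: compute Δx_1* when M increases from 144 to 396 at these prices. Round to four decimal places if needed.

Δx_1* = 62.6087

Demand: x_1*(p_1,p_2,M) = 2/7·M/p_1 and x_2* = 5/7·M/p_2.
At p_1=1.15, p_2=8, M=144: x_1* = 2/7·144/1.15 = 35.7764.
At M' = 396: x_1* = 98.3851. Change: 98.3851 − 35.7764 = 62.6087.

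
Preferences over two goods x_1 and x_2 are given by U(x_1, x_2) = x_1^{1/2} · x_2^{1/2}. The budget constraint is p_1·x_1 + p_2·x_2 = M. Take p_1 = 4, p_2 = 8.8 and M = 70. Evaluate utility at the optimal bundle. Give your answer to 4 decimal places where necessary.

MU_x_1/MU_x_2 = (0.5·x_2)/(0.5·x_1); tangency sets this equal to p_1/p_2.
Rearranging, p_2·x_2 = p_1·x_1. Substituting into the budget gives p_1·x_1·(1 + 1) = M.
Demand: x_1*(p_1,p_2,M) = 0.5·M/p_1 and x_2* = 0.5·M/p_2.
At p_1=4, p_2=8.8, M=70: x_1* = 0.5·70/4 = 8.75, x_2* = 3.9773.
Utility at the optimum: U(8.75, 3.9773) = 5.8992.

V = 5.8992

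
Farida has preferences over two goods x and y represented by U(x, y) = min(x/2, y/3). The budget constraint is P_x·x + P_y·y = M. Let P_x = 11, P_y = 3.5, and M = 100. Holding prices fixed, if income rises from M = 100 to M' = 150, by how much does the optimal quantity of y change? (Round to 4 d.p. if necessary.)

Δy* = 4.6154

Leontief preferences: the optimum is at the kink where x/2 = y/3, i.e. y = (3/2)·x.
Budget: P_x·x + P_y·(3/2)·x = M, so (2·P_x + 3·P_y)·x = 2·M.
Demand: x*(P_x,P_y,M) = 2·M/(2·P_x + 3·P_y), y* = 3·M/(2·P_x + 3·P_y).
Here 2·11 + 3·3.5 = 32.5, giving y* = 9.2308.
At M' = 150: y* = 13.8462. Change: 13.8462 − 9.2308 = 4.6154.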